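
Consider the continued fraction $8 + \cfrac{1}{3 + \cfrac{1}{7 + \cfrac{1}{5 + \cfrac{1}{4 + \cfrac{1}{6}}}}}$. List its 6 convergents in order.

Using the convergent recurrence p_i = a_i*p_{i-1} + p_{i-2}, q_i = a_i*q_{i-1} + q_{i-2} with p_{-2}=0, p_{-1}=1, q_{-2}=1, q_{-1}=0:
  i=0: a_0=8, p_0 = 8*1 + 0 = 8, q_0 = 8*0 + 1 = 1.
  i=1: a_1=3, p_1 = 3*8 + 1 = 25, q_1 = 3*1 + 0 = 3.
  i=2: a_2=7, p_2 = 7*25 + 8 = 183, q_2 = 7*3 + 1 = 22.
  i=3: a_3=5, p_3 = 5*183 + 25 = 940, q_3 = 5*22 + 3 = 113.
  i=4: a_4=4, p_4 = 4*940 + 183 = 3943, q_4 = 4*113 + 22 = 474.
  i=5: a_5=6, p_5 = 6*3943 + 940 = 24598, q_5 = 6*474 + 113 = 2957.

8/1, 25/3, 183/22, 940/113, 3943/474, 24598/2957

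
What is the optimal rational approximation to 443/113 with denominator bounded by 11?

43/11

Expand x = 443/113 as a continued fraction with the Euclidean algorithm:
  443 = 3*113 + 104, so a_0 = 3.
  113 = 1*104 + 9, so a_1 = 1.
  104 = 11*9 + 5, so a_2 = 11.
  9 = 1*5 + 4, so a_3 = 1.
  5 = 1*4 + 1, so a_4 = 1.
  4 = 4*1 + 0, so a_5 = 4.
so x = [3; 1, 11, 1, 1, 4].
Convergents (p_i = a_i*p_{i-1} + p_{i-2}, q_i = a_i*q_{i-1} + q_{i-2} with p_{-2}=0, p_{-1}=1, q_{-2}=1, q_{-1}=0), until the denominator exceeds 11:
  i=0: a_0=3, p_0 = 3*1 + 0 = 3, q_0 = 3*0 + 1 = 1.
  i=1: a_1=1, p_1 = 1*3 + 1 = 4, q_1 = 1*1 + 0 = 1.
  i=2: a_2=11, p_2 = 11*4 + 3 = 47, q_2 = 11*1 + 1 = 12.
q_2 = 12 > 11, so the last convergent with denominator <= 11 is p_1/q_1 = 4/1.
The closest fraction with denominator <= 11 is either p_1/q_1 or the intermediate fraction (k*p_1 + p_0)/(k*q_1 + q_0) with the largest k >= 1 whose denominator stays <= 11; these approach x as k grows, and every other convergent or intermediate fraction in range is farther away.
Largest k: floor((11 - q_0)/q_1) = floor((11 - 1)/1) = 10.
That gives (10*4 + 3)/(10*1 + 1) = 43/11.
Compare the errors: |x - 4/1| = |443*1 - 4*113|/(113*1) = 9/113, and |x - 43/11| = |443*11 - 43*113|/(113*11) = 14/1243.
Cross-multiplying, 14*113 = 1582 < 11187 = 9*1243, so 14/1243 is smaller: the intermediate fraction 43/11 is closer to x than 4/1.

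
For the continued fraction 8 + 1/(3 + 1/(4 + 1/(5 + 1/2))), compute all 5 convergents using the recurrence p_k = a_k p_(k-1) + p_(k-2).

8/1, 25/3, 108/13, 565/68, 1238/149

Using the convergent recurrence p_i = a_i*p_{i-1} + p_{i-2}, q_i = a_i*q_{i-1} + q_{i-2} with p_{-2}=0, p_{-1}=1, q_{-2}=1, q_{-1}=0:
  i=0: a_0=8, p_0 = 8*1 + 0 = 8, q_0 = 8*0 + 1 = 1.
  i=1: a_1=3, p_1 = 3*8 + 1 = 25, q_1 = 3*1 + 0 = 3.
  i=2: a_2=4, p_2 = 4*25 + 8 = 108, q_2 = 4*3 + 1 = 13.
  i=3: a_3=5, p_3 = 5*108 + 25 = 565, q_3 = 5*13 + 3 = 68.
  i=4: a_4=2, p_4 = 2*565 + 108 = 1238, q_4 = 2*68 + 13 = 149.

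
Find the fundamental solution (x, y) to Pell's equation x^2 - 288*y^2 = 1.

First expand sqrt(288) as a continued fraction. With x_i = (sqrt(288) + m_i)/d_i and (m_0, d_0) = (0, 1): a_0 = floor(sqrt(288)) = 16, since 16^2 = 256 <= 288 < 289 = 17^2.
Iterate m_{i+1} = d_i*a_i - m_i, d_{i+1} = (288 - m_{i+1}^2)/d_i, a_{i+1} = floor((a_0 + m_{i+1})/d_{i+1}):
  m_1 = 1*16 - 0 = 16, d_1 = (288 - 16^2)/1 = 32/1 = 32, a_1 = floor((16 + 16)/32) = 1.
  m_2 = 32*1 - 16 = 16, d_2 = (288 - 16^2)/32 = 32/32 = 1, a_2 = floor((16 + 16)/1) = 32.
  m_3 = 1*32 - 16 = 16, d_3 = (288 - 16^2)/1 = 32/1 = 32: (m_3, d_3) = (m_1, d_1) = (16, 32), so from here the quotients repeat a_1, a_2; the period length is 2.
So sqrt(288) = [16; (1, 32)] with period length k = 2.
k is even, so the fundamental solution of x^2 - 288y^2 = 1 is (p_{k-1}, q_{k-1}) = (p_1, q_1); compute convergents through index 1.
Convergents (p_i = a_i*p_{i-1} + p_{i-2}, q_i = a_i*q_{i-1} + q_{i-2} with p_{-2}=0, p_{-1}=1, q_{-2}=1, q_{-1}=0):
  i=0: a_0=16, p_0 = 16*1 + 0 = 16, q_0 = 16*0 + 1 = 1.
  i=1: a_1=1, p_1 = 1*16 + 1 = 17, q_1 = 1*1 + 0 = 1.
Check: 17^2 - 288*1^2 = 289 - 288 = 1, so (x, y) = (17, 1) solves the equation, and by the theorem it is the least positive solution.

(x, y) = (17, 1)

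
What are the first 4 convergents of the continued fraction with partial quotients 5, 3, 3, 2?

Using the convergent recurrence p_i = a_i*p_{i-1} + p_{i-2}, q_i = a_i*q_{i-1} + q_{i-2} with p_{-2}=0, p_{-1}=1, q_{-2}=1, q_{-1}=0:
  i=0: a_0=5, p_0 = 5*1 + 0 = 5, q_0 = 5*0 + 1 = 1.
  i=1: a_1=3, p_1 = 3*5 + 1 = 16, q_1 = 3*1 + 0 = 3.
  i=2: a_2=3, p_2 = 3*16 + 5 = 53, q_2 = 3*3 + 1 = 10.
  i=3: a_3=2, p_3 = 2*53 + 16 = 122, q_3 = 2*10 + 3 = 23.

5/1, 16/3, 53/10, 122/23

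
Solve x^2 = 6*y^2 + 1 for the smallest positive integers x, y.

First expand sqrt(6) as a continued fraction. With x_i = (sqrt(6) + m_i)/d_i and (m_0, d_0) = (0, 1): a_0 = floor(sqrt(6)) = 2, since 2^2 = 4 <= 6 < 9 = 3^2.
Iterate m_{i+1} = d_i*a_i - m_i, d_{i+1} = (6 - m_{i+1}^2)/d_i, a_{i+1} = floor((a_0 + m_{i+1})/d_{i+1}):
  m_1 = 1*2 - 0 = 2, d_1 = (6 - 2^2)/1 = 2/1 = 2, a_1 = floor((2 + 2)/2) = 2.
  m_2 = 2*2 - 2 = 2, d_2 = (6 - 2^2)/2 = 2/2 = 1, a_2 = floor((2 + 2)/1) = 4.
  m_3 = 1*4 - 2 = 2, d_3 = (6 - 2^2)/1 = 2/1 = 2: (m_3, d_3) = (m_1, d_1) = (2, 2), so from here the quotients repeat a_1, a_2; the period length is 2.
So sqrt(6) = [2; (2, 4)] with period length k = 2.
k is even, so the fundamental solution of x^2 - 6y^2 = 1 is (p_{k-1}, q_{k-1}) = (p_1, q_1); compute convergents through index 1.
Convergents (p_i = a_i*p_{i-1} + p_{i-2}, q_i = a_i*q_{i-1} + q_{i-2} with p_{-2}=0, p_{-1}=1, q_{-2}=1, q_{-1}=0):
  i=0: a_0=2, p_0 = 2*1 + 0 = 2, q_0 = 2*0 + 1 = 1.
  i=1: a_1=2, p_1 = 2*2 + 1 = 5, q_1 = 2*1 + 0 = 2.
Check: 5^2 - 6*2^2 = 25 - 24 = 1, so (x, y) = (5, 2) solves the equation, and by the theorem it is the least positive solution.

(x, y) = (5, 2)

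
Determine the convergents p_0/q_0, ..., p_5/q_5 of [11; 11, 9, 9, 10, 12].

Using the convergent recurrence p_i = a_i*p_{i-1} + p_{i-2}, q_i = a_i*q_{i-1} + q_{i-2} with p_{-2}=0, p_{-1}=1, q_{-2}=1, q_{-1}=0:
  i=0: a_0=11, p_0 = 11*1 + 0 = 11, q_0 = 11*0 + 1 = 1.
  i=1: a_1=11, p_1 = 11*11 + 1 = 122, q_1 = 11*1 + 0 = 11.
  i=2: a_2=9, p_2 = 9*122 + 11 = 1109, q_2 = 9*11 + 1 = 100.
  i=3: a_3=9, p_3 = 9*1109 + 122 = 10103, q_3 = 9*100 + 11 = 911.
  i=4: a_4=10, p_4 = 10*10103 + 1109 = 102139, q_4 = 10*911 + 100 = 9210.
  i=5: a_5=12, p_5 = 12*102139 + 10103 = 1235771, q_5 = 12*9210 + 911 = 111431.

11/1, 122/11, 1109/100, 10103/911, 102139/9210, 1235771/111431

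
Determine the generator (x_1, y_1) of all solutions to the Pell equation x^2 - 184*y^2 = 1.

(x, y) = (24335, 1794)

First expand sqrt(184) as a continued fraction. With x_i = (sqrt(184) + m_i)/d_i and (m_0, d_0) = (0, 1): a_0 = floor(sqrt(184)) = 13, since 13^2 = 169 <= 184 < 196 = 14^2.
Iterate m_{i+1} = d_i*a_i - m_i, d_{i+1} = (184 - m_{i+1}^2)/d_i, a_{i+1} = floor((a_0 + m_{i+1})/d_{i+1}):
  m_1 = 1*13 - 0 = 13, d_1 = (184 - 13^2)/1 = 15/1 = 15, a_1 = floor((13 + 13)/15) = 1.
  m_2 = 15*1 - 13 = 2, d_2 = (184 - 2^2)/15 = 180/15 = 12, a_2 = floor((13 + 2)/12) = 1.
  m_3 = 12*1 - 2 = 10, d_3 = (184 - 10^2)/12 = 84/12 = 7, a_3 = floor((13 + 10)/7) = 3.
  m_4 = 7*3 - 10 = 11, d_4 = (184 - 11^2)/7 = 63/7 = 9, a_4 = floor((13 + 11)/9) = 2.
  m_5 = 9*2 - 11 = 7, d_5 = (184 - 7^2)/9 = 135/9 = 15, a_5 = floor((13 + 7)/15) = 1.
  m_6 = 15*1 - 7 = 8, d_6 = (184 - 8^2)/15 = 120/15 = 8, a_6 = floor((13 + 8)/8) = 2.
  m_7 = 8*2 - 8 = 8, d_7 = (184 - 8^2)/8 = 120/8 = 15, a_7 = floor((13 + 8)/15) = 1.
  m_8 = 15*1 - 8 = 7, d_8 = (184 - 7^2)/15 = 135/15 = 9, a_8 = floor((13 + 7)/9) = 2.
  m_9 = 9*2 - 7 = 11, d_9 = (184 - 11^2)/9 = 63/9 = 7, a_9 = floor((13 + 11)/7) = 3.
  m_10 = 7*3 - 11 = 10, d_10 = (184 - 10^2)/7 = 84/7 = 12, a_10 = floor((13 + 10)/12) = 1.
  m_11 = 12*1 - 10 = 2, d_11 = (184 - 2^2)/12 = 180/12 = 15, a_11 = floor((13 + 2)/15) = 1.
  m_12 = 15*1 - 2 = 13, d_12 = (184 - 13^2)/15 = 15/15 = 1, a_12 = floor((13 + 13)/1) = 26.
  m_13 = 1*26 - 13 = 13, d_13 = (184 - 13^2)/1 = 15/1 = 15: (m_13, d_13) = (m_1, d_1) = (13, 15), so from here the quotients repeat a_1, ..., a_12; the period length is 12.
So sqrt(184) = [13; (1, 1, 3, 2, 1, 2, 1, 2, 3, 1, 1, 26)] with period length k = 12.
k is even, so the fundamental solution of x^2 - 184y^2 = 1 is (p_{k-1}, q_{k-1}) = (p_11, q_11); compute convergents through index 11.
Convergents (p_i = a_i*p_{i-1} + p_{i-2}, q_i = a_i*q_{i-1} + q_{i-2} with p_{-2}=0, p_{-1}=1, q_{-2}=1, q_{-1}=0):
  i=0: a_0=13, p_0 = 13*1 + 0 = 13, q_0 = 13*0 + 1 = 1.
  i=1: a_1=1, p_1 = 1*13 + 1 = 14, q_1 = 1*1 + 0 = 1.
  i=2: a_2=1, p_2 = 1*14 + 13 = 27, q_2 = 1*1 + 1 = 2.
  i=3: a_3=3, p_3 = 3*27 + 14 = 95, q_3 = 3*2 + 1 = 7.
  i=4: a_4=2, p_4 = 2*95 + 27 = 217, q_4 = 2*7 + 2 = 16.
  i=5: a_5=1, p_5 = 1*217 + 95 = 312, q_5 = 1*16 + 7 = 23.
  i=6: a_6=2, p_6 = 2*312 + 217 = 841, q_6 = 2*23 + 16 = 62.
  i=7: a_7=1, p_7 = 1*841 + 312 = 1153, q_7 = 1*62 + 23 = 85.
  i=8: a_8=2, p_8 = 2*1153 + 841 = 3147, q_8 = 2*85 + 62 = 232.
  i=9: a_9=3, p_9 = 3*3147 + 1153 = 10594, q_9 = 3*232 + 85 = 781.
  i=10: a_10=1, p_10 = 1*10594 + 3147 = 13741, q_10 = 1*781 + 232 = 1013.
  i=11: a_11=1, p_11 = 1*13741 + 10594 = 24335, q_11 = 1*1013 + 781 = 1794.
Check: 24335^2 - 184*1794^2 = 592192225 - 592192224 = 1, so (x, y) = (24335, 1794) solves the equation, and by the theorem it is the least positive solution.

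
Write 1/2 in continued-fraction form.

Run the Euclidean algorithm on 1 and 2; the successive quotients are the partial quotients a_0, a_1, ... (each step inverts the fractional part left over by the previous one):
  1 = 0*2 + 1, so a_0 = 0.
  2 = 2*1 + 0, so a_1 = 2.
The remainder reaches 0 after 2 divisions, so the expansion has 2 partial quotients, read off in order.

[0; 2]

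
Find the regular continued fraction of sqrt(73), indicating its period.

[8; (1, 1, 5, 5, 1, 1, 16)]

Write x_i = (sqrt(73) + m_i)/d_i with (m_0, d_0) = (0, 1). a_0 = floor(sqrt(73)) = 8, since 8^2 = 64 <= 73 < 81 = 9^2.
Iterate m_{i+1} = d_i*a_i - m_i, d_{i+1} = (73 - m_{i+1}^2)/d_i, a_{i+1} = floor((a_0 + m_{i+1})/d_{i+1}):
  m_1 = 1*8 - 0 = 8, d_1 = (73 - 8^2)/1 = 9/1 = 9, a_1 = floor((8 + 8)/9) = 1.
  m_2 = 9*1 - 8 = 1, d_2 = (73 - 1^2)/9 = 72/9 = 8, a_2 = floor((8 + 1)/8) = 1.
  m_3 = 8*1 - 1 = 7, d_3 = (73 - 7^2)/8 = 24/8 = 3, a_3 = floor((8 + 7)/3) = 5.
  m_4 = 3*5 - 7 = 8, d_4 = (73 - 8^2)/3 = 9/3 = 3, a_4 = floor((8 + 8)/3) = 5.
  m_5 = 3*5 - 8 = 7, d_5 = (73 - 7^2)/3 = 24/3 = 8, a_5 = floor((8 + 7)/8) = 1.
  m_6 = 8*1 - 7 = 1, d_6 = (73 - 1^2)/8 = 72/8 = 9, a_6 = floor((8 + 1)/9) = 1.
  m_7 = 9*1 - 1 = 8, d_7 = (73 - 8^2)/9 = 9/9 = 1, a_7 = floor((8 + 8)/1) = 16.
  m_8 = 1*16 - 8 = 8, d_8 = (73 - 8^2)/1 = 9/1 = 9: (m_8, d_8) = (m_1, d_1) = (8, 9), so from here the quotients repeat a_1, ..., a_7; the period length is 7.
Hence the expansion of sqrt(73) is a_0 = 8 followed by the repeating block 1, 1, 5, 5, 1, 1, 16 (period 7).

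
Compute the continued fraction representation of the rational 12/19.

Run the Euclidean algorithm on 12 and 19; the successive quotients are the partial quotients a_0, a_1, ... (each step inverts the fractional part left over by the previous one):
  12 = 0*19 + 12, so a_0 = 0.
  19 = 1*12 + 7, so a_1 = 1.
  12 = 1*7 + 5, so a_2 = 1.
  7 = 1*5 + 2, so a_3 = 1.
  5 = 2*2 + 1, so a_4 = 2.
  2 = 2*1 + 0, so a_5 = 2.
The remainder reaches 0 after 6 divisions, so the expansion has 6 partial quotients, read off in order.

[0; 1, 1, 1, 2, 2]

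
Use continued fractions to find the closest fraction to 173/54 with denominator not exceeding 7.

Expand x = 173/54 as a continued fraction with the Euclidean algorithm:
  173 = 3*54 + 11, so a_0 = 3.
  54 = 4*11 + 10, so a_1 = 4.
  11 = 1*10 + 1, so a_2 = 1.
  10 = 10*1 + 0, so a_3 = 10.
so x = [3; 4, 1, 10].
Convergents (p_i = a_i*p_{i-1} + p_{i-2}, q_i = a_i*q_{i-1} + q_{i-2} with p_{-2}=0, p_{-1}=1, q_{-2}=1, q_{-1}=0), until the denominator exceeds 7:
  i=0: a_0=3, p_0 = 3*1 + 0 = 3, q_0 = 3*0 + 1 = 1.
  i=1: a_1=4, p_1 = 4*3 + 1 = 13, q_1 = 4*1 + 0 = 4.
  i=2: a_2=1, p_2 = 1*13 + 3 = 16, q_2 = 1*4 + 1 = 5.
  i=3: a_3=10, p_3 = 10*16 + 13 = 173, q_3 = 10*5 + 4 = 54.
q_3 = 54 > 7, so the last convergent with denominator <= 7 is p_2/q_2 = 16/5.
The closest fraction with denominator <= 7 is either p_2/q_2 or the intermediate fraction (k*p_2 + p_1)/(k*q_2 + q_1) with the largest k >= 1 whose denominator stays <= 7; these approach x as k grows, and every other convergent or intermediate fraction in range is farther away.
Largest k: floor((7 - q_1)/q_2) = floor((7 - 4)/5) = 0.
Since k = 0, no intermediate fraction beyond p_2/q_2 has denominator <= 7, so the convergent 16/5 is the closest (its error is |173*5 - 16*54|/(54*5) = 1/270).

16/5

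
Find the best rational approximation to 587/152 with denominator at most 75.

Expand x = 587/152 as a continued fraction with the Euclidean algorithm:
  587 = 3*152 + 131, so a_0 = 3.
  152 = 1*131 + 21, so a_1 = 1.
  131 = 6*21 + 5, so a_2 = 6.
  21 = 4*5 + 1, so a_3 = 4.
  5 = 5*1 + 0, so a_4 = 5.
so x = [3; 1, 6, 4, 5].
Convergents (p_i = a_i*p_{i-1} + p_{i-2}, q_i = a_i*q_{i-1} + q_{i-2} with p_{-2}=0, p_{-1}=1, q_{-2}=1, q_{-1}=0), until the denominator exceeds 75:
  i=0: a_0=3, p_0 = 3*1 + 0 = 3, q_0 = 3*0 + 1 = 1.
  i=1: a_1=1, p_1 = 1*3 + 1 = 4, q_1 = 1*1 + 0 = 1.
  i=2: a_2=6, p_2 = 6*4 + 3 = 27, q_2 = 6*1 + 1 = 7.
  i=3: a_3=4, p_3 = 4*27 + 4 = 112, q_3 = 4*7 + 1 = 29.
  i=4: a_4=5, p_4 = 5*112 + 27 = 587, q_4 = 5*29 + 7 = 152.
q_4 = 152 > 75, so the last convergent with denominator <= 75 is p_3/q_3 = 112/29.
The closest fraction with denominator <= 75 is either p_3/q_3 or the intermediate fraction (k*p_3 + p_2)/(k*q_3 + q_2) with the largest k >= 1 whose denominator stays <= 75; these approach x as k grows, and every other convergent or intermediate fraction in range is farther away.
Largest k: floor((75 - q_2)/q_3) = floor((75 - 7)/29) = 2.
That gives (2*112 + 27)/(2*29 + 7) = 251/65.
Compare the errors: |x - 112/29| = |587*29 - 112*152|/(152*29) = 1/4408, and |x - 251/65| = |587*65 - 251*152|/(152*65) = 3/9880.
Cross-multiplying, 1*9880 = 9880 < 13224 = 3*4408, so 1/4408 is smaller: the convergent 112/29 is closer to x than 251/65.

112/29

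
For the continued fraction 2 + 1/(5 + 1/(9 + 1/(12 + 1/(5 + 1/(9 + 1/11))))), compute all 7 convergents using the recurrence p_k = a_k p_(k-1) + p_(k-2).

2/1, 11/5, 101/46, 1223/557, 6216/2831, 57167/26036, 635053/289227

Using the convergent recurrence p_i = a_i*p_{i-1} + p_{i-2}, q_i = a_i*q_{i-1} + q_{i-2} with p_{-2}=0, p_{-1}=1, q_{-2}=1, q_{-1}=0:
  i=0: a_0=2, p_0 = 2*1 + 0 = 2, q_0 = 2*0 + 1 = 1.
  i=1: a_1=5, p_1 = 5*2 + 1 = 11, q_1 = 5*1 + 0 = 5.
  i=2: a_2=9, p_2 = 9*11 + 2 = 101, q_2 = 9*5 + 1 = 46.
  i=3: a_3=12, p_3 = 12*101 + 11 = 1223, q_3 = 12*46 + 5 = 557.
  i=4: a_4=5, p_4 = 5*1223 + 101 = 6216, q_4 = 5*557 + 46 = 2831.
  i=5: a_5=9, p_5 = 9*6216 + 1223 = 57167, q_5 = 9*2831 + 557 = 26036.
  i=6: a_6=11, p_6 = 11*57167 + 6216 = 635053, q_6 = 11*26036 + 2831 = 289227.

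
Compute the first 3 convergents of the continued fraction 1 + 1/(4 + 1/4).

1/1, 5/4, 21/17

Using the convergent recurrence p_i = a_i*p_{i-1} + p_{i-2}, q_i = a_i*q_{i-1} + q_{i-2} with p_{-2}=0, p_{-1}=1, q_{-2}=1, q_{-1}=0:
  i=0: a_0=1, p_0 = 1*1 + 0 = 1, q_0 = 1*0 + 1 = 1.
  i=1: a_1=4, p_1 = 4*1 + 1 = 5, q_1 = 4*1 + 0 = 4.
  i=2: a_2=4, p_2 = 4*5 + 1 = 21, q_2 = 4*4 + 1 = 17.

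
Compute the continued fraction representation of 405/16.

[25; 3, 5]

Run the Euclidean algorithm on 405 and 16; the successive quotients are the partial quotients a_0, a_1, ... (each step inverts the fractional part left over by the previous one):
  405 = 25*16 + 5, so a_0 = 25.
  16 = 3*5 + 1, so a_1 = 3.
  5 = 5*1 + 0, so a_2 = 5.
The remainder reaches 0 after 3 divisions, so the expansion has 3 partial quotients, read off in order.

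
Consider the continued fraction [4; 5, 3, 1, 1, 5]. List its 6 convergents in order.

4/1, 21/5, 67/16, 88/21, 155/37, 863/206

Using the convergent recurrence p_i = a_i*p_{i-1} + p_{i-2}, q_i = a_i*q_{i-1} + q_{i-2} with p_{-2}=0, p_{-1}=1, q_{-2}=1, q_{-1}=0:
  i=0: a_0=4, p_0 = 4*1 + 0 = 4, q_0 = 4*0 + 1 = 1.
  i=1: a_1=5, p_1 = 5*4 + 1 = 21, q_1 = 5*1 + 0 = 5.
  i=2: a_2=3, p_2 = 3*21 + 4 = 67, q_2 = 3*5 + 1 = 16.
  i=3: a_3=1, p_3 = 1*67 + 21 = 88, q_3 = 1*16 + 5 = 21.
  i=4: a_4=1, p_4 = 1*88 + 67 = 155, q_4 = 1*21 + 16 = 37.
  i=5: a_5=5, p_5 = 5*155 + 88 = 863, q_5 = 5*37 + 21 = 206.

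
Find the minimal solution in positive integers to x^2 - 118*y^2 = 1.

First expand sqrt(118) as a continued fraction. With x_i = (sqrt(118) + m_i)/d_i and (m_0, d_0) = (0, 1): a_0 = floor(sqrt(118)) = 10, since 10^2 = 100 <= 118 < 121 = 11^2.
Iterate m_{i+1} = d_i*a_i - m_i, d_{i+1} = (118 - m_{i+1}^2)/d_i, a_{i+1} = floor((a_0 + m_{i+1})/d_{i+1}):
  m_1 = 1*10 - 0 = 10, d_1 = (118 - 10^2)/1 = 18/1 = 18, a_1 = floor((10 + 10)/18) = 1.
  m_2 = 18*1 - 10 = 8, d_2 = (118 - 8^2)/18 = 54/18 = 3, a_2 = floor((10 + 8)/3) = 6.
  m_3 = 3*6 - 8 = 10, d_3 = (118 - 10^2)/3 = 18/3 = 6, a_3 = floor((10 + 10)/6) = 3.
  m_4 = 6*3 - 10 = 8, d_4 = (118 - 8^2)/6 = 54/6 = 9, a_4 = floor((10 + 8)/9) = 2.
  m_5 = 9*2 - 8 = 10, d_5 = (118 - 10^2)/9 = 18/9 = 2, a_5 = floor((10 + 10)/2) = 10.
  m_6 = 2*10 - 10 = 10, d_6 = (118 - 10^2)/2 = 18/2 = 9, a_6 = floor((10 + 10)/9) = 2.
  m_7 = 9*2 - 10 = 8, d_7 = (118 - 8^2)/9 = 54/9 = 6, a_7 = floor((10 + 8)/6) = 3.
  m_8 = 6*3 - 8 = 10, d_8 = (118 - 10^2)/6 = 18/6 = 3, a_8 = floor((10 + 10)/3) = 6.
  m_9 = 3*6 - 10 = 8, d_9 = (118 - 8^2)/3 = 54/3 = 18, a_9 = floor((10 + 8)/18) = 1.
  m_10 = 18*1 - 8 = 10, d_10 = (118 - 10^2)/18 = 18/18 = 1, a_10 = floor((10 + 10)/1) = 20.
  m_11 = 1*20 - 10 = 10, d_11 = (118 - 10^2)/1 = 18/1 = 18: (m_11, d_11) = (m_1, d_1) = (10, 18), so from here the quotients repeat a_1, ..., a_10; the period length is 10.
So sqrt(118) = [10; (1, 6, 3, 2, 10, 2, 3, 6, 1, 20)] with period length k = 10.
k is even, so the fundamental solution of x^2 - 118y^2 = 1 is (p_{k-1}, q_{k-1}) = (p_9, q_9); compute convergents through index 9.
Convergents (p_i = a_i*p_{i-1} + p_{i-2}, q_i = a_i*q_{i-1} + q_{i-2} with p_{-2}=0, p_{-1}=1, q_{-2}=1, q_{-1}=0):
  i=0: a_0=10, p_0 = 10*1 + 0 = 10, q_0 = 10*0 + 1 = 1.
  i=1: a_1=1, p_1 = 1*10 + 1 = 11, q_1 = 1*1 + 0 = 1.
  i=2: a_2=6, p_2 = 6*11 + 10 = 76, q_2 = 6*1 + 1 = 7.
  i=3: a_3=3, p_3 = 3*76 + 11 = 239, q_3 = 3*7 + 1 = 22.
  i=4: a_4=2, p_4 = 2*239 + 76 = 554, q_4 = 2*22 + 7 = 51.
  i=5: a_5=10, p_5 = 10*554 + 239 = 5779, q_5 = 10*51 + 22 = 532.
  i=6: a_6=2, p_6 = 2*5779 + 554 = 12112, q_6 = 2*532 + 51 = 1115.
  i=7: a_7=3, p_7 = 3*12112 + 5779 = 42115, q_7 = 3*1115 + 532 = 3877.
  i=8: a_8=6, p_8 = 6*42115 + 12112 = 264802, q_8 = 6*3877 + 1115 = 24377.
  i=9: a_9=1, p_9 = 1*264802 + 42115 = 306917, q_9 = 1*24377 + 3877 = 28254.
Check: 306917^2 - 118*28254^2 = 94198044889 - 94198044888 = 1, so (x, y) = (306917, 28254) solves the equation, and by the theorem it is the least positive solution.

(x, y) = (306917, 28254)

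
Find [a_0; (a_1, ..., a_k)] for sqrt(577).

Write x_i = (sqrt(577) + m_i)/d_i with (m_0, d_0) = (0, 1). a_0 = floor(sqrt(577)) = 24, since 24^2 = 576 <= 577 < 625 = 25^2.
Iterate m_{i+1} = d_i*a_i - m_i, d_{i+1} = (577 - m_{i+1}^2)/d_i, a_{i+1} = floor((a_0 + m_{i+1})/d_{i+1}):
  m_1 = 1*24 - 0 = 24, d_1 = (577 - 24^2)/1 = 1/1 = 1, a_1 = floor((24 + 24)/1) = 48.
  m_2 = 1*48 - 24 = 24, d_2 = (577 - 24^2)/1 = 1/1 = 1: (m_2, d_2) = (m_1, d_1) = (24, 1), so from here the quotient a_1 repeats; the period length is 1.
Hence the expansion of sqrt(577) is a_0 = 24 followed by the repeating block 48 (period 1).

[24; (48)]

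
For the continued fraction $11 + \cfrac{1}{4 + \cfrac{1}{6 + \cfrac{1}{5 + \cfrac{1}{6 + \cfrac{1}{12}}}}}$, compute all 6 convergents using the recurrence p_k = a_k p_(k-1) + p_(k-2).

11/1, 45/4, 281/25, 1450/129, 8981/799, 109222/9717

Using the convergent recurrence p_i = a_i*p_{i-1} + p_{i-2}, q_i = a_i*q_{i-1} + q_{i-2} with p_{-2}=0, p_{-1}=1, q_{-2}=1, q_{-1}=0:
  i=0: a_0=11, p_0 = 11*1 + 0 = 11, q_0 = 11*0 + 1 = 1.
  i=1: a_1=4, p_1 = 4*11 + 1 = 45, q_1 = 4*1 + 0 = 4.
  i=2: a_2=6, p_2 = 6*45 + 11 = 281, q_2 = 6*4 + 1 = 25.
  i=3: a_3=5, p_3 = 5*281 + 45 = 1450, q_3 = 5*25 + 4 = 129.
  i=4: a_4=6, p_4 = 6*1450 + 281 = 8981, q_4 = 6*129 + 25 = 799.
  i=5: a_5=12, p_5 = 12*8981 + 1450 = 109222, q_5 = 12*799 + 129 = 9717.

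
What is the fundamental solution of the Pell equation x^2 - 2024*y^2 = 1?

First expand sqrt(2024) as a continued fraction. With x_i = (sqrt(2024) + m_i)/d_i and (m_0, d_0) = (0, 1): a_0 = floor(sqrt(2024)) = 44, since 44^2 = 1936 <= 2024 < 2025 = 45^2.
Iterate m_{i+1} = d_i*a_i - m_i, d_{i+1} = (2024 - m_{i+1}^2)/d_i, a_{i+1} = floor((a_0 + m_{i+1})/d_{i+1}):
  m_1 = 1*44 - 0 = 44, d_1 = (2024 - 44^2)/1 = 88/1 = 88, a_1 = floor((44 + 44)/88) = 1.
  m_2 = 88*1 - 44 = 44, d_2 = (2024 - 44^2)/88 = 88/88 = 1, a_2 = floor((44 + 44)/1) = 88.
  m_3 = 1*88 - 44 = 44, d_3 = (2024 - 44^2)/1 = 88/1 = 88: (m_3, d_3) = (m_1, d_1) = (44, 88), so from here the quotients repeat a_1, a_2; the period length is 2.
So sqrt(2024) = [44; (1, 88)] with period length k = 2.
k is even, so the fundamental solution of x^2 - 2024y^2 = 1 is (p_{k-1}, q_{k-1}) = (p_1, q_1); compute convergents through index 1.
Convergents (p_i = a_i*p_{i-1} + p_{i-2}, q_i = a_i*q_{i-1} + q_{i-2} with p_{-2}=0, p_{-1}=1, q_{-2}=1, q_{-1}=0):
  i=0: a_0=44, p_0 = 44*1 + 0 = 44, q_0 = 44*0 + 1 = 1.
  i=1: a_1=1, p_1 = 1*44 + 1 = 45, q_1 = 1*1 + 0 = 1.
Check: 45^2 - 2024*1^2 = 2025 - 2024 = 1, so (x, y) = (45, 1) solves the equation, and by the theorem it is the least positive solution.

(x, y) = (45, 1)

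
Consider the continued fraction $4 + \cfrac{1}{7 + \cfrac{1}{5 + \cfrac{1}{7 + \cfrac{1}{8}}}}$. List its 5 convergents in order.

4/1, 29/7, 149/36, 1072/259, 8725/2108

Using the convergent recurrence p_i = a_i*p_{i-1} + p_{i-2}, q_i = a_i*q_{i-1} + q_{i-2} with p_{-2}=0, p_{-1}=1, q_{-2}=1, q_{-1}=0:
  i=0: a_0=4, p_0 = 4*1 + 0 = 4, q_0 = 4*0 + 1 = 1.
  i=1: a_1=7, p_1 = 7*4 + 1 = 29, q_1 = 7*1 + 0 = 7.
  i=2: a_2=5, p_2 = 5*29 + 4 = 149, q_2 = 5*7 + 1 = 36.
  i=3: a_3=7, p_3 = 7*149 + 29 = 1072, q_3 = 7*36 + 7 = 259.
  i=4: a_4=8, p_4 = 8*1072 + 149 = 8725, q_4 = 8*259 + 36 = 2108.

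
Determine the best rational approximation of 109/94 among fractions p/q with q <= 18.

Expand x = 109/94 as a continued fraction with the Euclidean algorithm:
  109 = 1*94 + 15, so a_0 = 1.
  94 = 6*15 + 4, so a_1 = 6.
  15 = 3*4 + 3, so a_2 = 3.
  4 = 1*3 + 1, so a_3 = 1.
  3 = 3*1 + 0, so a_4 = 3.
so x = [1; 6, 3, 1, 3].
Convergents (p_i = a_i*p_{i-1} + p_{i-2}, q_i = a_i*q_{i-1} + q_{i-2} with p_{-2}=0, p_{-1}=1, q_{-2}=1, q_{-1}=0), until the denominator exceeds 18:
  i=0: a_0=1, p_0 = 1*1 + 0 = 1, q_0 = 1*0 + 1 = 1.
  i=1: a_1=6, p_1 = 6*1 + 1 = 7, q_1 = 6*1 + 0 = 6.
  i=2: a_2=3, p_2 = 3*7 + 1 = 22, q_2 = 3*6 + 1 = 19.
q_2 = 19 > 18, so the last convergent with denominator <= 18 is p_1/q_1 = 7/6.
The closest fraction with denominator <= 18 is either p_1/q_1 or the intermediate fraction (k*p_1 + p_0)/(k*q_1 + q_0) with the largest k >= 1 whose denominator stays <= 18; these approach x as k grows, and every other convergent or intermediate fraction in range is farther away.
Largest k: floor((18 - q_0)/q_1) = floor((18 - 1)/6) = 2.
That gives (2*7 + 1)/(2*6 + 1) = 15/13.
Compare the errors: |x - 7/6| = |109*6 - 7*94|/(94*6) = 4/564, and |x - 15/13| = |109*13 - 15*94|/(94*13) = 7/1222.
Cross-multiplying, 7*564 = 3948 < 4888 = 4*1222, so 7/1222 is smaller: the intermediate fraction 15/13 is closer to x than 7/6.

15/13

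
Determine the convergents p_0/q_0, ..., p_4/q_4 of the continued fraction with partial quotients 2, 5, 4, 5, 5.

Using the convergent recurrence p_i = a_i*p_{i-1} + p_{i-2}, q_i = a_i*q_{i-1} + q_{i-2} with p_{-2}=0, p_{-1}=1, q_{-2}=1, q_{-1}=0:
  i=0: a_0=2, p_0 = 2*1 + 0 = 2, q_0 = 2*0 + 1 = 1.
  i=1: a_1=5, p_1 = 5*2 + 1 = 11, q_1 = 5*1 + 0 = 5.
  i=2: a_2=4, p_2 = 4*11 + 2 = 46, q_2 = 4*5 + 1 = 21.
  i=3: a_3=5, p_3 = 5*46 + 11 = 241, q_3 = 5*21 + 5 = 110.
  i=4: a_4=5, p_4 = 5*241 + 46 = 1251, q_4 = 5*110 + 21 = 571.

2/1, 11/5, 46/21, 241/110, 1251/571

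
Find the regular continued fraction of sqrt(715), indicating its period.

[26; (1, 2, 1, 5, 5, 5, 1, 2, 1, 52)]

Write x_i = (sqrt(715) + m_i)/d_i with (m_0, d_0) = (0, 1). a_0 = floor(sqrt(715)) = 26, since 26^2 = 676 <= 715 < 729 = 27^2.
Iterate m_{i+1} = d_i*a_i - m_i, d_{i+1} = (715 - m_{i+1}^2)/d_i, a_{i+1} = floor((a_0 + m_{i+1})/d_{i+1}):
  m_1 = 1*26 - 0 = 26, d_1 = (715 - 26^2)/1 = 39/1 = 39, a_1 = floor((26 + 26)/39) = 1.
  m_2 = 39*1 - 26 = 13, d_2 = (715 - 13^2)/39 = 546/39 = 14, a_2 = floor((26 + 13)/14) = 2.
  m_3 = 14*2 - 13 = 15, d_3 = (715 - 15^2)/14 = 490/14 = 35, a_3 = floor((26 + 15)/35) = 1.
  m_4 = 35*1 - 15 = 20, d_4 = (715 - 20^2)/35 = 315/35 = 9, a_4 = floor((26 + 20)/9) = 5.
  m_5 = 9*5 - 20 = 25, d_5 = (715 - 25^2)/9 = 90/9 = 10, a_5 = floor((26 + 25)/10) = 5.
  m_6 = 10*5 - 25 = 25, d_6 = (715 - 25^2)/10 = 90/10 = 9, a_6 = floor((26 + 25)/9) = 5.
  m_7 = 9*5 - 25 = 20, d_7 = (715 - 20^2)/9 = 315/9 = 35, a_7 = floor((26 + 20)/35) = 1.
  m_8 = 35*1 - 20 = 15, d_8 = (715 - 15^2)/35 = 490/35 = 14, a_8 = floor((26 + 15)/14) = 2.
  m_9 = 14*2 - 15 = 13, d_9 = (715 - 13^2)/14 = 546/14 = 39, a_9 = floor((26 + 13)/39) = 1.
  m_10 = 39*1 - 13 = 26, d_10 = (715 - 26^2)/39 = 39/39 = 1, a_10 = floor((26 + 26)/1) = 52.
  m_11 = 1*52 - 26 = 26, d_11 = (715 - 26^2)/1 = 39/1 = 39: (m_11, d_11) = (m_1, d_1) = (26, 39), so from here the quotients repeat a_1, ..., a_10; the period length is 10.
Hence the expansion of sqrt(715) is a_0 = 26 followed by the repeating block 1, 2, 1, 5, 5, 5, 1, 2, 1, 52 (period 10).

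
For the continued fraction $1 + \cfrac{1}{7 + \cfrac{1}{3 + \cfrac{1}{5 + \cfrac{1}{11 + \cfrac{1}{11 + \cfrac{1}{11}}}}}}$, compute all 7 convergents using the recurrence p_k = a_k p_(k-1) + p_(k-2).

1/1, 8/7, 25/22, 133/117, 1488/1309, 16501/14516, 182999/160985

Using the convergent recurrence p_i = a_i*p_{i-1} + p_{i-2}, q_i = a_i*q_{i-1} + q_{i-2} with p_{-2}=0, p_{-1}=1, q_{-2}=1, q_{-1}=0:
  i=0: a_0=1, p_0 = 1*1 + 0 = 1, q_0 = 1*0 + 1 = 1.
  i=1: a_1=7, p_1 = 7*1 + 1 = 8, q_1 = 7*1 + 0 = 7.
  i=2: a_2=3, p_2 = 3*8 + 1 = 25, q_2 = 3*7 + 1 = 22.
  i=3: a_3=5, p_3 = 5*25 + 8 = 133, q_3 = 5*22 + 7 = 117.
  i=4: a_4=11, p_4 = 11*133 + 25 = 1488, q_4 = 11*117 + 22 = 1309.
  i=5: a_5=11, p_5 = 11*1488 + 133 = 16501, q_5 = 11*1309 + 117 = 14516.
  i=6: a_6=11, p_6 = 11*16501 + 1488 = 182999, q_6 = 11*14516 + 1309 = 160985.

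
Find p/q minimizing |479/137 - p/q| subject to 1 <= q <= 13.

Expand x = 479/137 as a continued fraction with the Euclidean algorithm:
  479 = 3*137 + 68, so a_0 = 3.
  137 = 2*68 + 1, so a_1 = 2.
  68 = 68*1 + 0, so a_2 = 68.
so x = [3; 2, 68].
Convergents (p_i = a_i*p_{i-1} + p_{i-2}, q_i = a_i*q_{i-1} + q_{i-2} with p_{-2}=0, p_{-1}=1, q_{-2}=1, q_{-1}=0), until the denominator exceeds 13:
  i=0: a_0=3, p_0 = 3*1 + 0 = 3, q_0 = 3*0 + 1 = 1.
  i=1: a_1=2, p_1 = 2*3 + 1 = 7, q_1 = 2*1 + 0 = 2.
  i=2: a_2=68, p_2 = 68*7 + 3 = 479, q_2 = 68*2 + 1 = 137.
q_2 = 137 > 13, so the last convergent with denominator <= 13 is p_1/q_1 = 7/2.
The closest fraction with denominator <= 13 is either p_1/q_1 or the intermediate fraction (k*p_1 + p_0)/(k*q_1 + q_0) with the largest k >= 1 whose denominator stays <= 13; these approach x as k grows, and every other convergent or intermediate fraction in range is farther away.
Largest k: floor((13 - q_0)/q_1) = floor((13 - 1)/2) = 6.
That gives (6*7 + 3)/(6*2 + 1) = 45/13.
Compare the errors: |x - 7/2| = |479*2 - 7*137|/(137*2) = 1/274, and |x - 45/13| = |479*13 - 45*137|/(137*13) = 62/1781.
Cross-multiplying, 1*1781 = 1781 < 16988 = 62*274, so 1/274 is smaller: the convergent 7/2 is closer to x than 45/13.

7/2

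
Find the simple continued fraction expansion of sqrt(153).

Write x_i = (sqrt(153) + m_i)/d_i with (m_0, d_0) = (0, 1). a_0 = floor(sqrt(153)) = 12, since 12^2 = 144 <= 153 < 169 = 13^2.
Iterate m_{i+1} = d_i*a_i - m_i, d_{i+1} = (153 - m_{i+1}^2)/d_i, a_{i+1} = floor((a_0 + m_{i+1})/d_{i+1}):
  m_1 = 1*12 - 0 = 12, d_1 = (153 - 12^2)/1 = 9/1 = 9, a_1 = floor((12 + 12)/9) = 2.
  m_2 = 9*2 - 12 = 6, d_2 = (153 - 6^2)/9 = 117/9 = 13, a_2 = floor((12 + 6)/13) = 1.
  m_3 = 13*1 - 6 = 7, d_3 = (153 - 7^2)/13 = 104/13 = 8, a_3 = floor((12 + 7)/8) = 2.
  m_4 = 8*2 - 7 = 9, d_4 = (153 - 9^2)/8 = 72/8 = 9, a_4 = floor((12 + 9)/9) = 2.
  m_5 = 9*2 - 9 = 9, d_5 = (153 - 9^2)/9 = 72/9 = 8, a_5 = floor((12 + 9)/8) = 2.
  m_6 = 8*2 - 9 = 7, d_6 = (153 - 7^2)/8 = 104/8 = 13, a_6 = floor((12 + 7)/13) = 1.
  m_7 = 13*1 - 7 = 6, d_7 = (153 - 6^2)/13 = 117/13 = 9, a_7 = floor((12 + 6)/9) = 2.
  m_8 = 9*2 - 6 = 12, d_8 = (153 - 12^2)/9 = 9/9 = 1, a_8 = floor((12 + 12)/1) = 24.
  m_9 = 1*24 - 12 = 12, d_9 = (153 - 12^2)/1 = 9/1 = 9: (m_9, d_9) = (m_1, d_1) = (12, 9), so from here the quotients repeat a_1, ..., a_8; the period length is 8.
Hence the expansion of sqrt(153) is a_0 = 12 followed by the repeating block 2, 1, 2, 2, 2, 1, 2, 24 (period 8).

[12; (2, 1, 2, 2, 2, 1, 2, 24)]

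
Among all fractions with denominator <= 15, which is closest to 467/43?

76/7

Expand x = 467/43 as a continued fraction with the Euclidean algorithm:
  467 = 10*43 + 37, so a_0 = 10.
  43 = 1*37 + 6, so a_1 = 1.
  37 = 6*6 + 1, so a_2 = 6.
  6 = 6*1 + 0, so a_3 = 6.
so x = [10; 1, 6, 6].
Convergents (p_i = a_i*p_{i-1} + p_{i-2}, q_i = a_i*q_{i-1} + q_{i-2} with p_{-2}=0, p_{-1}=1, q_{-2}=1, q_{-1}=0), until the denominator exceeds 15:
  i=0: a_0=10, p_0 = 10*1 + 0 = 10, q_0 = 10*0 + 1 = 1.
  i=1: a_1=1, p_1 = 1*10 + 1 = 11, q_1 = 1*1 + 0 = 1.
  i=2: a_2=6, p_2 = 6*11 + 10 = 76, q_2 = 6*1 + 1 = 7.
  i=3: a_3=6, p_3 = 6*76 + 11 = 467, q_3 = 6*7 + 1 = 43.
q_3 = 43 > 15, so the last convergent with denominator <= 15 is p_2/q_2 = 76/7.
The closest fraction with denominator <= 15 is either p_2/q_2 or the intermediate fraction (k*p_2 + p_1)/(k*q_2 + q_1) with the largest k >= 1 whose denominator stays <= 15; these approach x as k grows, and every other convergent or intermediate fraction in range is farther away.
Largest k: floor((15 - q_1)/q_2) = floor((15 - 1)/7) = 2.
That gives (2*76 + 11)/(2*7 + 1) = 163/15.
Compare the errors: |x - 76/7| = |467*7 - 76*43|/(43*7) = 1/301, and |x - 163/15| = |467*15 - 163*43|/(43*15) = 4/645.
Cross-multiplying, 1*645 = 645 < 1204 = 4*301, so 1/301 is smaller: the convergent 76/7 is closer to x than 163/15.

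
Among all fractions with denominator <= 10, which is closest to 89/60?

3/2

Expand x = 89/60 as a continued fraction with the Euclidean algorithm:
  89 = 1*60 + 29, so a_0 = 1.
  60 = 2*29 + 2, so a_1 = 2.
  29 = 14*2 + 1, so a_2 = 14.
  2 = 2*1 + 0, so a_3 = 2.
so x = [1; 2, 14, 2].
Convergents (p_i = a_i*p_{i-1} + p_{i-2}, q_i = a_i*q_{i-1} + q_{i-2} with p_{-2}=0, p_{-1}=1, q_{-2}=1, q_{-1}=0), until the denominator exceeds 10:
  i=0: a_0=1, p_0 = 1*1 + 0 = 1, q_0 = 1*0 + 1 = 1.
  i=1: a_1=2, p_1 = 2*1 + 1 = 3, q_1 = 2*1 + 0 = 2.
  i=2: a_2=14, p_2 = 14*3 + 1 = 43, q_2 = 14*2 + 1 = 29.
q_2 = 29 > 10, so the last convergent with denominator <= 10 is p_1/q_1 = 3/2.
The closest fraction with denominator <= 10 is either p_1/q_1 or the intermediate fraction (k*p_1 + p_0)/(k*q_1 + q_0) with the largest k >= 1 whose denominator stays <= 10; these approach x as k grows, and every other convergent or intermediate fraction in range is farther away.
Largest k: floor((10 - q_0)/q_1) = floor((10 - 1)/2) = 4.
That gives (4*3 + 1)/(4*2 + 1) = 13/9.
Compare the errors: |x - 3/2| = |89*2 - 3*60|/(60*2) = 2/120, and |x - 13/9| = |89*9 - 13*60|/(60*9) = 21/540.
Cross-multiplying, 2*540 = 1080 < 2520 = 21*120, so 2/120 is smaller: the convergent 3/2 is closer to x than 13/9.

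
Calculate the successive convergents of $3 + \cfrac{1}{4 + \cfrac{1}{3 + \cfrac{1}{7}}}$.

3/1, 13/4, 42/13, 307/95

Using the convergent recurrence p_i = a_i*p_{i-1} + p_{i-2}, q_i = a_i*q_{i-1} + q_{i-2} with p_{-2}=0, p_{-1}=1, q_{-2}=1, q_{-1}=0:
  i=0: a_0=3, p_0 = 3*1 + 0 = 3, q_0 = 3*0 + 1 = 1.
  i=1: a_1=4, p_1 = 4*3 + 1 = 13, q_1 = 4*1 + 0 = 4.
  i=2: a_2=3, p_2 = 3*13 + 3 = 42, q_2 = 3*4 + 1 = 13.
  i=3: a_3=7, p_3 = 7*42 + 13 = 307, q_3 = 7*13 + 4 = 95.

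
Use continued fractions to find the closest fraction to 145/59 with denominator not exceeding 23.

27/11

Expand x = 145/59 as a continued fraction with the Euclidean algorithm:
  145 = 2*59 + 27, so a_0 = 2.
  59 = 2*27 + 5, so a_1 = 2.
  27 = 5*5 + 2, so a_2 = 5.
  5 = 2*2 + 1, so a_3 = 2.
  2 = 2*1 + 0, so a_4 = 2.
so x = [2; 2, 5, 2, 2].
Convergents (p_i = a_i*p_{i-1} + p_{i-2}, q_i = a_i*q_{i-1} + q_{i-2} with p_{-2}=0, p_{-1}=1, q_{-2}=1, q_{-1}=0), until the denominator exceeds 23:
  i=0: a_0=2, p_0 = 2*1 + 0 = 2, q_0 = 2*0 + 1 = 1.
  i=1: a_1=2, p_1 = 2*2 + 1 = 5, q_1 = 2*1 + 0 = 2.
  i=2: a_2=5, p_2 = 5*5 + 2 = 27, q_2 = 5*2 + 1 = 11.
  i=3: a_3=2, p_3 = 2*27 + 5 = 59, q_3 = 2*11 + 2 = 24.
q_3 = 24 > 23, so the last convergent with denominator <= 23 is p_2/q_2 = 27/11.
The closest fraction with denominator <= 23 is either p_2/q_2 or the intermediate fraction (k*p_2 + p_1)/(k*q_2 + q_1) with the largest k >= 1 whose denominator stays <= 23; these approach x as k grows, and every other convergent or intermediate fraction in range is farther away.
Largest k: floor((23 - q_1)/q_2) = floor((23 - 2)/11) = 1.
That gives (1*27 + 5)/(1*11 + 2) = 32/13.
Compare the errors: |x - 27/11| = |145*11 - 27*59|/(59*11) = 2/649, and |x - 32/13| = |145*13 - 32*59|/(59*13) = 3/767.
Cross-multiplying, 2*767 = 1534 < 1947 = 3*649, so 2/649 is smaller: the convergent 27/11 is closer to x than 32/13.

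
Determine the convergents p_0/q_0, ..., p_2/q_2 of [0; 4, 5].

0/1, 1/4, 5/21

Using the convergent recurrence p_i = a_i*p_{i-1} + p_{i-2}, q_i = a_i*q_{i-1} + q_{i-2} with p_{-2}=0, p_{-1}=1, q_{-2}=1, q_{-1}=0:
  i=0: a_0=0, p_0 = 0*1 + 0 = 0, q_0 = 0*0 + 1 = 1.
  i=1: a_1=4, p_1 = 4*0 + 1 = 1, q_1 = 4*1 + 0 = 4.
  i=2: a_2=5, p_2 = 5*1 + 0 = 5, q_2 = 5*4 + 1 = 21.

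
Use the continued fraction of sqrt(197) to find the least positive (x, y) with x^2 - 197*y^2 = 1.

(x, y) = (393, 28)

First expand sqrt(197) as a continued fraction. With x_i = (sqrt(197) + m_i)/d_i and (m_0, d_0) = (0, 1): a_0 = floor(sqrt(197)) = 14, since 14^2 = 196 <= 197 < 225 = 15^2.
Iterate m_{i+1} = d_i*a_i - m_i, d_{i+1} = (197 - m_{i+1}^2)/d_i, a_{i+1} = floor((a_0 + m_{i+1})/d_{i+1}):
  m_1 = 1*14 - 0 = 14, d_1 = (197 - 14^2)/1 = 1/1 = 1, a_1 = floor((14 + 14)/1) = 28.
  m_2 = 1*28 - 14 = 14, d_2 = (197 - 14^2)/1 = 1/1 = 1: (m_2, d_2) = (m_1, d_1) = (14, 1), so from here the quotient a_1 repeats; the period length is 1.
So sqrt(197) = [14; (28)] with period length k = 1.
k is odd, so (p_{k-1}, q_{k-1}) only solves x^2 - 197y^2 = -1 and the fundamental solution of x^2 - 197y^2 = 1 is (p_{2k-1}, q_{2k-1}) = (p_1, q_1); compute convergents through index 1, running through the period twice.
Convergents (p_i = a_i*p_{i-1} + p_{i-2}, q_i = a_i*q_{i-1} + q_{i-2} with p_{-2}=0, p_{-1}=1, q_{-2}=1, q_{-1}=0):
  i=0: a_0=14, p_0 = 14*1 + 0 = 14, q_0 = 14*0 + 1 = 1.
  i=1: a_1=28, p_1 = 28*14 + 1 = 393, q_1 = 28*1 + 0 = 28.
Indeed p_0^2 - 197*q_0^2 = 196 - 197 = -1, not +1.
Check: 393^2 - 197*28^2 = 154449 - 154448 = 1, so (x, y) = (393, 28) solves the equation, and by the theorem it is the least positive solution.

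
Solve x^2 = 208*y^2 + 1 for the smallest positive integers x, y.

(x, y) = (649, 45)

First expand sqrt(208) as a continued fraction. With x_i = (sqrt(208) + m_i)/d_i and (m_0, d_0) = (0, 1): a_0 = floor(sqrt(208)) = 14, since 14^2 = 196 <= 208 < 225 = 15^2.
Iterate m_{i+1} = d_i*a_i - m_i, d_{i+1} = (208 - m_{i+1}^2)/d_i, a_{i+1} = floor((a_0 + m_{i+1})/d_{i+1}):
  m_1 = 1*14 - 0 = 14, d_1 = (208 - 14^2)/1 = 12/1 = 12, a_1 = floor((14 + 14)/12) = 2.
  m_2 = 12*2 - 14 = 10, d_2 = (208 - 10^2)/12 = 108/12 = 9, a_2 = floor((14 + 10)/9) = 2.
  m_3 = 9*2 - 10 = 8, d_3 = (208 - 8^2)/9 = 144/9 = 16, a_3 = floor((14 + 8)/16) = 1.
  m_4 = 16*1 - 8 = 8, d_4 = (208 - 8^2)/16 = 144/16 = 9, a_4 = floor((14 + 8)/9) = 2.
  m_5 = 9*2 - 8 = 10, d_5 = (208 - 10^2)/9 = 108/9 = 12, a_5 = floor((14 + 10)/12) = 2.
  m_6 = 12*2 - 10 = 14, d_6 = (208 - 14^2)/12 = 12/12 = 1, a_6 = floor((14 + 14)/1) = 28.
  m_7 = 1*28 - 14 = 14, d_7 = (208 - 14^2)/1 = 12/1 = 12: (m_7, d_7) = (m_1, d_1) = (14, 12), so from here the quotients repeat a_1, ..., a_6; the period length is 6.
So sqrt(208) = [14; (2, 2, 1, 2, 2, 28)] with period length k = 6.
k is even, so the fundamental solution of x^2 - 208y^2 = 1 is (p_{k-1}, q_{k-1}) = (p_5, q_5); compute convergents through index 5.
Convergents (p_i = a_i*p_{i-1} + p_{i-2}, q_i = a_i*q_{i-1} + q_{i-2} with p_{-2}=0, p_{-1}=1, q_{-2}=1, q_{-1}=0):
  i=0: a_0=14, p_0 = 14*1 + 0 = 14, q_0 = 14*0 + 1 = 1.
  i=1: a_1=2, p_1 = 2*14 + 1 = 29, q_1 = 2*1 + 0 = 2.
  i=2: a_2=2, p_2 = 2*29 + 14 = 72, q_2 = 2*2 + 1 = 5.
  i=3: a_3=1, p_3 = 1*72 + 29 = 101, q_3 = 1*5 + 2 = 7.
  i=4: a_4=2, p_4 = 2*101 + 72 = 274, q_4 = 2*7 + 5 = 19.
  i=5: a_5=2, p_5 = 2*274 + 101 = 649, q_5 = 2*19 + 7 = 45.
Check: 649^2 - 208*45^2 = 421201 - 421200 = 1, so (x, y) = (649, 45) solves the equation, and by the theorem it is the least positive solution.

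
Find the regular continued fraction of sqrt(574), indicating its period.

[23; (1, 22, 1, 46)]

Write x_i = (sqrt(574) + m_i)/d_i with (m_0, d_0) = (0, 1). a_0 = floor(sqrt(574)) = 23, since 23^2 = 529 <= 574 < 576 = 24^2.
Iterate m_{i+1} = d_i*a_i - m_i, d_{i+1} = (574 - m_{i+1}^2)/d_i, a_{i+1} = floor((a_0 + m_{i+1})/d_{i+1}):
  m_1 = 1*23 - 0 = 23, d_1 = (574 - 23^2)/1 = 45/1 = 45, a_1 = floor((23 + 23)/45) = 1.
  m_2 = 45*1 - 23 = 22, d_2 = (574 - 22^2)/45 = 90/45 = 2, a_2 = floor((23 + 22)/2) = 22.
  m_3 = 2*22 - 22 = 22, d_3 = (574 - 22^2)/2 = 90/2 = 45, a_3 = floor((23 + 22)/45) = 1.
  m_4 = 45*1 - 22 = 23, d_4 = (574 - 23^2)/45 = 45/45 = 1, a_4 = floor((23 + 23)/1) = 46.
  m_5 = 1*46 - 23 = 23, d_5 = (574 - 23^2)/1 = 45/1 = 45: (m_5, d_5) = (m_1, d_1) = (23, 45), so from here the quotients repeat a_1, ..., a_4; the period length is 4.
Hence the expansion of sqrt(574) is a_0 = 23 followed by the repeating block 1, 22, 1, 46 (period 4).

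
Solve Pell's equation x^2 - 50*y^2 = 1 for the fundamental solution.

(x, y) = (99, 14)

First expand sqrt(50) as a continued fraction. With x_i = (sqrt(50) + m_i)/d_i and (m_0, d_0) = (0, 1): a_0 = floor(sqrt(50)) = 7, since 7^2 = 49 <= 50 < 64 = 8^2.
Iterate m_{i+1} = d_i*a_i - m_i, d_{i+1} = (50 - m_{i+1}^2)/d_i, a_{i+1} = floor((a_0 + m_{i+1})/d_{i+1}):
  m_1 = 1*7 - 0 = 7, d_1 = (50 - 7^2)/1 = 1/1 = 1, a_1 = floor((7 + 7)/1) = 14.
  m_2 = 1*14 - 7 = 7, d_2 = (50 - 7^2)/1 = 1/1 = 1: (m_2, d_2) = (m_1, d_1) = (7, 1), so from here the quotient a_1 repeats; the period length is 1.
So sqrt(50) = [7; (14)] with period length k = 1.
k is odd, so (p_{k-1}, q_{k-1}) only solves x^2 - 50y^2 = -1 and the fundamental solution of x^2 - 50y^2 = 1 is (p_{2k-1}, q_{2k-1}) = (p_1, q_1); compute convergents through index 1, running through the period twice.
Convergents (p_i = a_i*p_{i-1} + p_{i-2}, q_i = a_i*q_{i-1} + q_{i-2} with p_{-2}=0, p_{-1}=1, q_{-2}=1, q_{-1}=0):
  i=0: a_0=7, p_0 = 7*1 + 0 = 7, q_0 = 7*0 + 1 = 1.
  i=1: a_1=14, p_1 = 14*7 + 1 = 99, q_1 = 14*1 + 0 = 14.
Indeed p_0^2 - 50*q_0^2 = 49 - 50 = -1, not +1.
Check: 99^2 - 50*14^2 = 9801 - 9800 = 1, so (x, y) = (99, 14) solves the equation, and by the theorem it is the least positive solution.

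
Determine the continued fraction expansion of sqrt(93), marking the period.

Write x_i = (sqrt(93) + m_i)/d_i with (m_0, d_0) = (0, 1). a_0 = floor(sqrt(93)) = 9, since 9^2 = 81 <= 93 < 100 = 10^2.
Iterate m_{i+1} = d_i*a_i - m_i, d_{i+1} = (93 - m_{i+1}^2)/d_i, a_{i+1} = floor((a_0 + m_{i+1})/d_{i+1}):
  m_1 = 1*9 - 0 = 9, d_1 = (93 - 9^2)/1 = 12/1 = 12, a_1 = floor((9 + 9)/12) = 1.
  m_2 = 12*1 - 9 = 3, d_2 = (93 - 3^2)/12 = 84/12 = 7, a_2 = floor((9 + 3)/7) = 1.
  m_3 = 7*1 - 3 = 4, d_3 = (93 - 4^2)/7 = 77/7 = 11, a_3 = floor((9 + 4)/11) = 1.
  m_4 = 11*1 - 4 = 7, d_4 = (93 - 7^2)/11 = 44/11 = 4, a_4 = floor((9 + 7)/4) = 4.
  m_5 = 4*4 - 7 = 9, d_5 = (93 - 9^2)/4 = 12/4 = 3, a_5 = floor((9 + 9)/3) = 6.
  m_6 = 3*6 - 9 = 9, d_6 = (93 - 9^2)/3 = 12/3 = 4, a_6 = floor((9 + 9)/4) = 4.
  m_7 = 4*4 - 9 = 7, d_7 = (93 - 7^2)/4 = 44/4 = 11, a_7 = floor((9 + 7)/11) = 1.
  m_8 = 11*1 - 7 = 4, d_8 = (93 - 4^2)/11 = 77/11 = 7, a_8 = floor((9 + 4)/7) = 1.
  m_9 = 7*1 - 4 = 3, d_9 = (93 - 3^2)/7 = 84/7 = 12, a_9 = floor((9 + 3)/12) = 1.
  m_10 = 12*1 - 3 = 9, d_10 = (93 - 9^2)/12 = 12/12 = 1, a_10 = floor((9 + 9)/1) = 18.
  m_11 = 1*18 - 9 = 9, d_11 = (93 - 9^2)/1 = 12/1 = 12: (m_11, d_11) = (m_1, d_1) = (9, 12), so from here the quotients repeat a_1, ..., a_10; the period length is 10.
Hence the expansion of sqrt(93) is a_0 = 9 followed by the repeating block 1, 1, 1, 4, 6, 4, 1, 1, 1, 18 (period 10).

[9; (1, 1, 1, 4, 6, 4, 1, 1, 1, 18)]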